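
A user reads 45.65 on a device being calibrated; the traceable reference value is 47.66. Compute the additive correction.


Correction = standard - reading
= 47.66 - 45.65
= 2.0100

2.0100


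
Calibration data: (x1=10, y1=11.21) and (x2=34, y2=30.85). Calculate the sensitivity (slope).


slope = (y2 - y1) / (x2 - x1)
= (30.85 - 11.21) / (34 - 10)
= 19.6400 / 24
= 0.8183

0.8183


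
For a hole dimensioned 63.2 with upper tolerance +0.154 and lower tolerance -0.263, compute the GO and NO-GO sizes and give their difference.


GO = nominal - lower_tol (smallest hole = maximum material condition)
GO = 63.2 - 0.263 = 62.937
NO-GO = nominal + upper_tol (largest hole = least material condition)
NO-GO = 63.2 + 0.154 = 63.354
spread = NO-GO - GO = 63.354 - 62.937 = 0.4170

0.4170


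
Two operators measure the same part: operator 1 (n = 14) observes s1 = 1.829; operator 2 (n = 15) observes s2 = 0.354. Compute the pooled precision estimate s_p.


s_p = sqrt(((n1-1)*s1^2 + (n2-1)*s2^2) / (n1+n2-2))
numerator = (14-1)*1.829^2 + (15-1)*0.354^2 = 43.488133 + 1.754424 = 45.242557
denominator = 14 + 15 - 2 = 27
s_p^2 = 45.242557 / 27 = 1.6756503
s_p = sqrt(1.6756503) = 1.2945

1.2945


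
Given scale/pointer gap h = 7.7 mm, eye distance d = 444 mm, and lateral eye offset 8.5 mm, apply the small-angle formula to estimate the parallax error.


error = h * offset / d
= 7.7 * 8.5 / 444
= 0.1474

0.1474


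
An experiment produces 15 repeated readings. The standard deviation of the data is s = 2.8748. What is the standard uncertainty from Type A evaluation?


u_A = s / sqrt(n)
u_A = 2.8748 / sqrt(15)
u_A = 2.8748 / 3.8729833
u_A = 0.7423

0.7423


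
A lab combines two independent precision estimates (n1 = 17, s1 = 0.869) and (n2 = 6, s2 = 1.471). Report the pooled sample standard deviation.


s_p = sqrt(((n1-1)*s1^2 + (n2-1)*s2^2) / (n1+n2-2))
numerator = (17-1)*0.869^2 + (6-1)*1.471^2 = 12.082576 + 10.819205 = 22.901781
denominator = 17 + 6 - 2 = 21
s_p^2 = 22.901781 / 21 = 1.090561
s_p = sqrt(1.090561) = 1.0443

1.0443


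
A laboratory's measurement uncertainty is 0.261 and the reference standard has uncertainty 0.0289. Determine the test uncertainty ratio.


TUR = u_lab / u_ref
= 0.261 / 0.0289
= 9.0311

9.0311


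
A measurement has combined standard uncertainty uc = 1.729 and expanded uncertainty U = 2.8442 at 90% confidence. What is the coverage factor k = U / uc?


k = U / uc
k = 2.8442 / 1.729
k = 1.645

1.645


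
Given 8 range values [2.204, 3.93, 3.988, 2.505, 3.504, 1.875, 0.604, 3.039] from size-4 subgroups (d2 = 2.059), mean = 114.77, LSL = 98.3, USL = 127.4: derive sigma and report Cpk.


R_bar = (2.204 + 3.93 + 3.988 + 2.505 + 3.504 + 1.875 + 0.604 + 3.039) / 8 = 2.706125
sigma = R_bar / d2 = 2.706125 / 2.059 = 1.3142909
Cp = (USL - LSL)/(6*sigma) = (127.4 - 98.3)/(6*1.3142909) = 3.6902
Cpu = (127.4 - 114.77)/(3*1.3142909) = 3.2032
Cpl = (114.77 - 98.3)/(3*1.3142909) = 4.1772
Cpk = min(Cpu, Cpl) = 3.2032

3.2032


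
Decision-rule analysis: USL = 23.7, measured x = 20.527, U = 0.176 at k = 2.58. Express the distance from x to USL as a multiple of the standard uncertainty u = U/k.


u = U / k = 0.176 / 2.58 = 0.068217054
margin = |USL - x| = |23.7 - 20.527| = 3.173
z = margin / u = 3.173 / 0.068217054
z = 46.5133

46.5133


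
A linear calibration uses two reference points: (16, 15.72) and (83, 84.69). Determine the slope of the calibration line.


slope = (y2 - y1) / (x2 - x1)
= (84.69 - 15.72) / (83 - 16)
= 68.9700 / 67
= 1.0294

1.0294


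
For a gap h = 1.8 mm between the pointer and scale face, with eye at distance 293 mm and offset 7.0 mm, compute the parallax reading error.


error = h * offset / d
= 1.8 * 7.0 / 293
= 0.0430

0.0430


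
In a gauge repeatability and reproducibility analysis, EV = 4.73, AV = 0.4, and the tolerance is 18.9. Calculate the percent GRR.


GRR = sqrt(EV^2 + AV^2) = sqrt(4.73^2 + 0.4^2) = 4.7468832
%GRR = GRR / tol * 100 = 4.7468832 / 18.9 * 100
%GRR = 25.1158

25.1158


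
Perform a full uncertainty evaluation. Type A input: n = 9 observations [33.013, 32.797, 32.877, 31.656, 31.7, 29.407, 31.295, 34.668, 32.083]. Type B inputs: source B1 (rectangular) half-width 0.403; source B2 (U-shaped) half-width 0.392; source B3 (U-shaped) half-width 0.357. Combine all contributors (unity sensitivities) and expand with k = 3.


mean = (33.013 + 32.797 + 32.877 + 31.656 + 31.7 + 29.407 + 31.295 + 34.668 + 32.083) / 9 = 32.16622222
s = sqrt(sum((x - mean)^2)/(n-1)) = 1.4463731
u_A = s / sqrt(n) = 1.4463731 / sqrt(9) = 0.48212437
u_B1 = 0.403 / sqrt(3) = 0.23267216
u_B2 = 0.392 / sqrt(2) = 0.27718586
u_B3 = 0.357 / sqrt(2) = 0.25243712
uc = sqrt(0.48212437^2 + 0.23267216^2 + 0.27718586^2 + 0.25243712^2) = 0.65355699
U = k * uc = 3 * 0.65355699
U = 1.9607

1.9607


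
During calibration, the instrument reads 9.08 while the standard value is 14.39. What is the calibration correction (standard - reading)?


Correction = standard - reading
= 14.39 - 9.08
= 5.3100

5.3100


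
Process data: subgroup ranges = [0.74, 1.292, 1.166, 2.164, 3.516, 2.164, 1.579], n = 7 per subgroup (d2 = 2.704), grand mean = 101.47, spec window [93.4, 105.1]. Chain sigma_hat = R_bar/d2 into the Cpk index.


R_bar = (0.74 + 1.292 + 1.166 + 2.164 + 3.516 + 2.164 + 1.579) / 7 = 1.803
sigma = R_bar / d2 = 1.803 / 2.704 = 0.66678994
Cp = (USL - LSL)/(6*sigma) = (105.1 - 93.4)/(6*0.66678994) = 2.9245
Cpu = (105.1 - 101.47)/(3*0.66678994) = 1.8147
Cpl = (101.47 - 93.4)/(3*0.66678994) = 4.0343
Cpk = min(Cpu, Cpl) = 1.8147

1.8147


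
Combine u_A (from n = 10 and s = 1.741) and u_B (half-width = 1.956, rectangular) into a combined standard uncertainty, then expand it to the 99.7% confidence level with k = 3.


u_A = s / sqrt(n) = 1.741 / sqrt(10) = 0.55055254
u_B = half_width / sqrt(3) = 1.956 / sqrt(3) = 1.1292971
uc = sqrt(u_A^2 + u_B^2) = sqrt(0.55055254^2 + 1.1292971^2) = 1.2563519
U = k * uc = 3 * 1.2563519
U = 3.7691

3.7691


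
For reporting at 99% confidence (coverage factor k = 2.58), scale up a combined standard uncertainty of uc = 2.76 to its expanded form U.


U = k * uc
U = 2.58 * 2.76
U = 7.1208

7.1208


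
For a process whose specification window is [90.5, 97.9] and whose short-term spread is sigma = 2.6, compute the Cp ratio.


Cp = (USL - LSL) / (6 * sigma)
= (97.9 - 90.5) / (6 * 2.6)
= 7.4000 / 15.6000
= 0.4744

0.4744


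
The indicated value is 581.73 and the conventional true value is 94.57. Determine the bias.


Systematic error = measured - true
= 581.73 - 94.57
= 487.1600

487.1600


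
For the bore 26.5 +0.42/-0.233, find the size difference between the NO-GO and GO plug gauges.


GO = nominal - lower_tol (smallest hole = maximum material condition)
GO = 26.5 - 0.233 = 26.267
NO-GO = nominal + upper_tol (largest hole = least material condition)
NO-GO = 26.5 + 0.42 = 26.92
spread = NO-GO - GO = 26.92 - 26.267 = 0.6530

0.6530


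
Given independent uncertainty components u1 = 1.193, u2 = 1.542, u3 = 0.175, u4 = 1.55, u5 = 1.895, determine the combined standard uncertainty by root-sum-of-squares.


uc = sqrt(1.193^2 + 1.542^2 + 0.175^2 + 1.55^2 + 1.895^2)
uc = sqrt(9.825163)
uc = 3.1345

3.1345


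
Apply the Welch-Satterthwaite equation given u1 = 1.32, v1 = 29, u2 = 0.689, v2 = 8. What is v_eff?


uc = sqrt(u1^2 + u2^2) = sqrt(1.32^2 + 0.689^2) = 1.489
v_eff = uc^4 / (u1^4/v1 + u2^4/v2)
= 1.489^4 / (1.32^4/29 + 0.689^4/8)
= 4.9156255 / 0.1328582
v_eff = 36.9990

36.9990


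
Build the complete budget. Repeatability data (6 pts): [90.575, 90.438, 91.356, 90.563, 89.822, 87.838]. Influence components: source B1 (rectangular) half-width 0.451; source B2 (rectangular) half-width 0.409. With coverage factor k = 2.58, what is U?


mean = (90.575 + 90.438 + 91.356 + 90.563 + 89.822 + 87.838) / 6 = 90.09866667
s = sqrt(sum((x - mean)^2)/(n-1)) = 1.210429
u_A = s / sqrt(n) = 1.210429 / sqrt(6) = 0.49415557
u_B1 = 0.451 / sqrt(3) = 0.26038497
u_B2 = 0.409 / sqrt(3) = 0.23613626
uc = sqrt(0.49415557^2 + 0.26038497^2 + 0.23613626^2) = 0.60642427
U = k * uc = 2.58 * 0.60642427
U = 1.5646

1.5646


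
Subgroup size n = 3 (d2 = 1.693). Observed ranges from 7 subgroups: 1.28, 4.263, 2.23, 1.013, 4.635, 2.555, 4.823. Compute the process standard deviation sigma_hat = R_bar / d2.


R_bar = (1.28 + 4.263 + 2.23 + 1.013 + 4.635 + 2.555 + 4.823) / 7
R_bar = 20.799 / 7 = 2.9712857
sigma_hat = R_bar / d2 = 2.9712857 / 1.693 = 1.7550

1.7550


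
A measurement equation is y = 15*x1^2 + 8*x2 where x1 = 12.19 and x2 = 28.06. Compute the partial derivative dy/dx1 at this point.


y = 15*x1^2 + 8*x2
dy/dx1 = 2*15*x1
Evaluate at x1 = 12.19: c1 = 30 * 12.19
c1 = 365.7000

365.7000


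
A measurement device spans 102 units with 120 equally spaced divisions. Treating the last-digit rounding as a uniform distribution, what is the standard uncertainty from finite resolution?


resolution = range / divisions
resolution = 102 / 120 = 0.85
u_res = resolution / (2*sqrt(3))
u_res = 0.85 / 3.4641016
u_res = 0.2454

0.2454


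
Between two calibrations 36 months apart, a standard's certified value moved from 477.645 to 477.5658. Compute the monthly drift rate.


rate = (v2 - v1) / months
= (477.5658 - 477.645) / 36
= -0.0792 / 36
= -0.0022

-0.0022


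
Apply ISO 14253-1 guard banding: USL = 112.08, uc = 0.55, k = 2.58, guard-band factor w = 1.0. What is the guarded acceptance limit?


U = k * uc = 2.58 * 0.55 = 1.419
guard band g = w * U = 1.0 * 1.419 = 1.419
AL = USL - g = 112.08 - 1.419
AL = 110.6610

110.6610


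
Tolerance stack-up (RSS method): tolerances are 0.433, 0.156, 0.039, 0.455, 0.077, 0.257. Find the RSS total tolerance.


RSS = sqrt(0.433^2 + 0.156^2 + 0.039^2 + 0.455^2 + 0.077^2 + 0.257^2)
= sqrt(0.492349)
= 0.7017

0.7017


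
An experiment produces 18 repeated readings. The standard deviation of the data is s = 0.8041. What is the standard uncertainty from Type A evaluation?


u_A = s / sqrt(n)
u_A = 0.8041 / sqrt(18)
u_A = 0.8041 / 4.2426407
u_A = 0.1895

0.1895


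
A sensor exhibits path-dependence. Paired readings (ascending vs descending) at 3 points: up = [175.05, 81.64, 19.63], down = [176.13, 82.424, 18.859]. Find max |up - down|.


|175.05 - 176.13| = 1.0800
|81.64 - 82.424| = 0.7840
|19.63 - 18.859| = 0.7710
hysteresis = max(diffs) = 1.0800

1.0800


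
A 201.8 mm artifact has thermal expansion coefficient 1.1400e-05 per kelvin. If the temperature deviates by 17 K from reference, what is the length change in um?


dL = L * alpha * dT
= 201.8 * 1.1400e-05 * 17
= 0.0391088 mm
dL_um = 0.0391088 * 1000 = 39.1088 um

39.1088


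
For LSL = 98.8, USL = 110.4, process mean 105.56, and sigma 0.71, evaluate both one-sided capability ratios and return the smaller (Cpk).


Cpu = (USL - mean) / (3*sigma) = (110.4 - 105.56) / (3*0.71) = 2.2723
Cpl = (mean - LSL) / (3*sigma) = (105.56 - 98.8) / (3*0.71) = 3.1737
Cpk = min(Cpu, Cpl) = 2.2723

2.2723


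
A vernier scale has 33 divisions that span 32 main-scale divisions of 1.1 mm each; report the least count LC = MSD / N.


LC = MSD / n_div
= 1.1 / 33
= 0.0333

0.0333


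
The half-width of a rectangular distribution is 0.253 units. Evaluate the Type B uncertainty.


u_B = half_width / sqrt(3)
u_B = 0.253 / 1.7320508
u_B = 0.1461

0.1461


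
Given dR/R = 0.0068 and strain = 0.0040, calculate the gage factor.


GF = (dR/R) / epsilon
= 0.0068 / 0.0040
= 1.7000

1.7000


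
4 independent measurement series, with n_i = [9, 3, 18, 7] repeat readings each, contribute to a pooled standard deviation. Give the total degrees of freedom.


nu = sum_i (n_i - 1)
nu = ((9 - 1) + (3 - 1) + (18 - 1) + (7 - 1))
nu = 8 + 2 + 17 + 6
nu = 33

33


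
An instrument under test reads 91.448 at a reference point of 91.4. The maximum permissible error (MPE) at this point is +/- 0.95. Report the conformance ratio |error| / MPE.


e = indication - reference = 91.448 - 91.4 = 0.0480
|e| = 0.0480
ratio = |e| / MPE = 0.0480 / 0.95
ratio = 0.0505

0.0505


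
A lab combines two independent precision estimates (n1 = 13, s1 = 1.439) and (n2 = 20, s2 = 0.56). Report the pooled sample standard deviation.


s_p = sqrt(((n1-1)*s1^2 + (n2-1)*s2^2) / (n1+n2-2))
numerator = (13-1)*1.439^2 + (20-1)*0.56^2 = 24.848652 + 5.9584 = 30.807052
denominator = 13 + 20 - 2 = 31
s_p^2 = 30.807052 / 31 = 0.99377587
s_p = sqrt(0.99377587) = 0.9969

0.9969


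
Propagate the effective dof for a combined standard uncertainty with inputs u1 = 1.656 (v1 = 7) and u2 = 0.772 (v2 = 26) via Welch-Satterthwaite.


uc = sqrt(u1^2 + u2^2) = sqrt(1.656^2 + 0.772^2) = 1.827107
v_eff = uc^4 / (u1^4/v1 + u2^4/v2)
= 1.827107^4 / (1.656^4/7 + 0.772^4/26)
= 11.14438 / 1.0880052
v_eff = 10.2429

10.2429


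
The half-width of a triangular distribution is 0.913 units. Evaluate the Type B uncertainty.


u_B = half_width / sqrt(6)
u_B = 0.913 / 2.4494897
u_B = 0.3727

0.3727


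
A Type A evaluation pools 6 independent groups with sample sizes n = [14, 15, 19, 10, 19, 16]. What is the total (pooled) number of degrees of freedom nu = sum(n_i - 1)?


nu = sum_i (n_i - 1)
nu = ((14 - 1) + (15 - 1) + (19 - 1) + (10 - 1) + (19 - 1) + (16 - 1))
nu = 13 + 14 + 18 + 9 + 18 + 15
nu = 87

87


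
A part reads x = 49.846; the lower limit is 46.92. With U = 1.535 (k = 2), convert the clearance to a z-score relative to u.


u = U / k = 1.535 / 2 = 0.7675
margin = |LSL - x| = |46.92 - 49.846| = 2.926
z = margin / u = 2.926 / 0.7675
z = 3.8124

3.8124


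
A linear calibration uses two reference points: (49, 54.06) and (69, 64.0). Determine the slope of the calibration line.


slope = (y2 - y1) / (x2 - x1)
= (64.0 - 54.06) / (69 - 49)
= 9.9400 / 20
= 0.4970

0.4970


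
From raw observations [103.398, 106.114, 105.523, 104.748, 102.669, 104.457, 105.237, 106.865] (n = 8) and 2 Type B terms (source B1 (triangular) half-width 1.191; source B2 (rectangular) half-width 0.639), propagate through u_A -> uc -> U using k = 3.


mean = (103.398 + 106.114 + 105.523 + 104.748 + 102.669 + 104.457 + 105.237 + 106.865) / 8 = 104.876375
s = sqrt(sum((x - mean)^2)/(n-1)) = 1.3776259
u_A = s / sqrt(n) = 1.3776259 / sqrt(8) = 0.48706431
u_B1 = 1.191 / sqrt(6) = 0.48622371
u_B2 = 0.639 / sqrt(3) = 0.36892682
uc = sqrt(0.48706431^2 + 0.48622371^2 + 0.36892682^2) = 0.78086627
U = k * uc = 3 * 0.78086627
U = 2.3426

2.3426


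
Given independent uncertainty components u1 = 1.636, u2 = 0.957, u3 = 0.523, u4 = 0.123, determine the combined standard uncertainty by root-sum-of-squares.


uc = sqrt(1.636^2 + 0.957^2 + 0.523^2 + 0.123^2)
uc = sqrt(3.881003)
uc = 1.9700

1.9700


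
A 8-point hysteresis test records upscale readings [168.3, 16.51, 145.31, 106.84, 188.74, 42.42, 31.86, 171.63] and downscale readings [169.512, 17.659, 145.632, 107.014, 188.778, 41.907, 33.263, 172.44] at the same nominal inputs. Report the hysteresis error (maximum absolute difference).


|168.3 - 169.512| = 1.2120
|16.51 - 17.659| = 1.1490
|145.31 - 145.632| = 0.3220
|106.84 - 107.014| = 0.1740
|188.74 - 188.778| = 0.0380
|42.42 - 41.907| = 0.5130
|31.86 - 33.263| = 1.4030
|171.63 - 172.44| = 0.8100
hysteresis = max(diffs) = 1.4030

1.4030


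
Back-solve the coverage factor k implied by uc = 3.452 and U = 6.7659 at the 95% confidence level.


k = U / uc
k = 6.7659 / 3.452
k = 1.96

1.96


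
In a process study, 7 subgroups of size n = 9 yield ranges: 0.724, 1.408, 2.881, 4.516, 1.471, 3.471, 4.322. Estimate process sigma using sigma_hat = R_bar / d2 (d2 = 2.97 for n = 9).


R_bar = (0.724 + 1.408 + 2.881 + 4.516 + 1.471 + 3.471 + 4.322) / 7
R_bar = 18.793 / 7 = 2.6847143
sigma_hat = R_bar / d2 = 2.6847143 / 2.97 = 0.9039

0.9039


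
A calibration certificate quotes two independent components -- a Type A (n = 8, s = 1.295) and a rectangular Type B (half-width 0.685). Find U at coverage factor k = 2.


u_A = s / sqrt(n) = 1.295 / sqrt(8) = 0.45785164
u_B = half_width / sqrt(3) = 0.685 / sqrt(3) = 0.39548493
uc = sqrt(u_A^2 + u_B^2) = sqrt(0.45785164^2 + 0.39548493^2) = 0.60500947
U = k * uc = 2 * 0.60500947
U = 1.2100

1.2100


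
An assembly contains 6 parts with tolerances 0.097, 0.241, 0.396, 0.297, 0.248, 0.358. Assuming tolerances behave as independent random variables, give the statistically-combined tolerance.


RSS = sqrt(0.097^2 + 0.241^2 + 0.396^2 + 0.297^2 + 0.248^2 + 0.358^2)
= sqrt(0.502183)
= 0.7086

0.7086


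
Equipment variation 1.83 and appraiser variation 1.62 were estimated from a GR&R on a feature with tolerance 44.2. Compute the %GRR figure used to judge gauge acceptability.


GRR = sqrt(EV^2 + AV^2) = sqrt(1.83^2 + 1.62^2) = 2.4440336
%GRR = GRR / tol * 100 = 2.4440336 / 44.2 * 100
%GRR = 5.5295

5.5295


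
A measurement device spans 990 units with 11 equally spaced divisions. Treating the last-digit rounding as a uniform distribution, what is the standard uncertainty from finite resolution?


resolution = range / divisions
resolution = 990 / 11 = 90
u_res = resolution / (2*sqrt(3))
u_res = 90 / 3.4641016
u_res = 25.9808

25.9808


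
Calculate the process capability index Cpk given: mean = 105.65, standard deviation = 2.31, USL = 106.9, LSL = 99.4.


Cpu = (USL - mean) / (3*sigma) = (106.9 - 105.65) / (3*2.31) = 0.1804
Cpl = (mean - LSL) / (3*sigma) = (105.65 - 99.4) / (3*2.31) = 0.9019
Cpk = min(Cpu, Cpl) = 0.1804

0.1804


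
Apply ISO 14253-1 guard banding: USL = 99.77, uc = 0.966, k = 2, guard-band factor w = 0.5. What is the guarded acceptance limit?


U = k * uc = 2 * 0.966 = 1.932
guard band g = w * U = 0.5 * 1.932 = 0.966
AL = USL - g = 99.77 - 0.966
AL = 98.8040

98.8040


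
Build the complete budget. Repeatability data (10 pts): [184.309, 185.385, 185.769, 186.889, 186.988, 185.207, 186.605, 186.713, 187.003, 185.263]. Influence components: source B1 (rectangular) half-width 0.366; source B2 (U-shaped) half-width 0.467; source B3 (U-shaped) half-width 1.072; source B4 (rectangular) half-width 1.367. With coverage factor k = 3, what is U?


mean = (184.309 + 185.385 + 185.769 + 186.889 + 186.988 + 185.207 + 186.605 + 186.713 + 187.003 + 185.263) / 10 = 186.0131
s = sqrt(sum((x - mean)^2)/(n-1)) = 0.94916553
u_A = s / sqrt(n) = 0.94916553 / sqrt(10) = 0.3001525
u_B1 = 0.366 / sqrt(3) = 0.2113102
u_B2 = 0.467 / sqrt(2) = 0.33021887
u_B3 = 1.072 / sqrt(2) = 0.75801847
u_B4 = 1.367 / sqrt(3) = 0.78923782
uc = sqrt(0.3001525^2 + 0.2113102^2 + 0.33021887^2 + 0.75801847^2 + 0.78923782^2) = 1.2005317
U = k * uc = 3 * 1.2005317
U = 3.6016

3.6016


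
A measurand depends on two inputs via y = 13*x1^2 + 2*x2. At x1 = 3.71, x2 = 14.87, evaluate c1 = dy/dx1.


y = 13*x1^2 + 2*x2
dy/dx1 = 2*13*x1
Evaluate at x1 = 3.71: c1 = 26 * 3.71
c1 = 96.4600

96.4600


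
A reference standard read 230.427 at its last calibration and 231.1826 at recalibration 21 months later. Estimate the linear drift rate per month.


rate = (v2 - v1) / months
= (231.1826 - 230.427) / 21
= 0.7556 / 21
= 0.0360

0.0360


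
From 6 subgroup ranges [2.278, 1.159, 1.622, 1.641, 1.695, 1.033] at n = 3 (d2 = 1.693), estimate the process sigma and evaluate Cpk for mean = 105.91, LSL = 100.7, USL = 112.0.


R_bar = (2.278 + 1.159 + 1.622 + 1.641 + 1.695 + 1.033) / 6 = 1.5713333
sigma = R_bar / d2 = 1.5713333 / 1.693 = 0.92813544
Cp = (USL - LSL)/(6*sigma) = (112.0 - 100.7)/(6*0.92813544) = 2.0292
Cpu = (112.0 - 105.91)/(3*0.92813544) = 2.1872
Cpl = (105.91 - 100.7)/(3*0.92813544) = 1.8711
Cpk = min(Cpu, Cpl) = 1.8711

1.8711


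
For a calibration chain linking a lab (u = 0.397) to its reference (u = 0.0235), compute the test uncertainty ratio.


TUR = u_lab / u_ref
= 0.397 / 0.0235
= 16.8936

16.8936


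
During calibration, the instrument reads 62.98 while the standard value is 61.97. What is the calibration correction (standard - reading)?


Correction = standard - reading
= 61.97 - 62.98
= -1.0100

-1.0100


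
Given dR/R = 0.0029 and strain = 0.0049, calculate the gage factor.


GF = (dR/R) / epsilon
= 0.0029 / 0.0049
= 0.5918

0.5918


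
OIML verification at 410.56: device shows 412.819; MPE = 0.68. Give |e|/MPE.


e = indication - reference = 412.819 - 410.56 = 2.2590
|e| = 2.2590
ratio = |e| / MPE = 2.2590 / 0.68
ratio = 3.3221

3.3221


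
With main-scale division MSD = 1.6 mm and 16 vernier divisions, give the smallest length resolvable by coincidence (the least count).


LC = MSD / n_div
= 1.6 / 16
= 0.1000

0.1000


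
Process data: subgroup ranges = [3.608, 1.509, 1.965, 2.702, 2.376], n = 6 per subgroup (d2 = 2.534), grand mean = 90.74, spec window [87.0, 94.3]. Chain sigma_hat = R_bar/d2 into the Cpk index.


R_bar = (3.608 + 1.509 + 1.965 + 2.702 + 2.376) / 5 = 2.432
sigma = R_bar / d2 = 2.432 / 2.534 = 0.95974743
Cp = (USL - LSL)/(6*sigma) = (94.3 - 87.0)/(6*0.95974743) = 1.2677
Cpu = (94.3 - 90.74)/(3*0.95974743) = 1.2364
Cpl = (90.74 - 87.0)/(3*0.95974743) = 1.2990
Cpk = min(Cpu, Cpl) = 1.2364

1.2364


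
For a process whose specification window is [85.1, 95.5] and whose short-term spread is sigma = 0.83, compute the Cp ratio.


Cp = (USL - LSL) / (6 * sigma)
= (95.5 - 85.1) / (6 * 0.83)
= 10.4000 / 4.9800
= 2.0884

2.0884


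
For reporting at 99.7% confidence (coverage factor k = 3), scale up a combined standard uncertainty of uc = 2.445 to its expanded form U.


U = k * uc
U = 3 * 2.445
U = 7.3350

7.3350


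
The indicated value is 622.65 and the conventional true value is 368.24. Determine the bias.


Systematic error = measured - true
= 622.65 - 368.24
= 254.4100

254.4100


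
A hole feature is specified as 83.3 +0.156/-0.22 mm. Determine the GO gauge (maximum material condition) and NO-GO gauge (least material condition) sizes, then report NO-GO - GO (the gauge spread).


GO = nominal - lower_tol (smallest hole = maximum material condition)
GO = 83.3 - 0.22 = 83.08
NO-GO = nominal + upper_tol (largest hole = least material condition)
NO-GO = 83.3 + 0.156 = 83.456
spread = NO-GO - GO = 83.456 - 83.08 = 0.3760

0.3760


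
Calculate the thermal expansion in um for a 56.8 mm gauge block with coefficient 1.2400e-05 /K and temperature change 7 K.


dL = L * alpha * dT
= 56.8 * 1.2400e-05 * 7
= 0.0049302 mm
dL_um = 0.0049302 * 1000 = 4.9302 um

4.9302


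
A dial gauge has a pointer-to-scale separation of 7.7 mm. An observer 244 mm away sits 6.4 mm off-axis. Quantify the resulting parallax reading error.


error = h * offset / d
= 7.7 * 6.4 / 244
= 0.2020

0.2020


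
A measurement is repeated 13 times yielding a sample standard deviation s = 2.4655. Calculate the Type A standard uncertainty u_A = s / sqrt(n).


u_A = s / sqrt(n)
u_A = 2.4655 / sqrt(13)
u_A = 2.4655 / 3.6055513
u_A = 0.6838

0.6838


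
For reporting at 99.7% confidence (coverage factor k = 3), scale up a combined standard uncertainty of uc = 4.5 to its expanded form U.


U = k * uc
U = 3 * 4.5
U = 13.5000

13.5000


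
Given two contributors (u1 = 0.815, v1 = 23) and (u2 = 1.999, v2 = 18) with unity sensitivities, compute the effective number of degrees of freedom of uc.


uc = sqrt(u1^2 + u2^2) = sqrt(0.815^2 + 1.999^2) = 2.1587557
v_eff = uc^4 / (u1^4/v1 + u2^4/v2)
= 2.1587557^4 / (0.815^4/23 + 1.999^4/18)
= 21.717708 / 0.90629483
v_eff = 23.9632

23.9632


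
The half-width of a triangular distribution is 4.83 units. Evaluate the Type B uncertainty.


u_B = half_width / sqrt(6)
u_B = 4.83 / 2.4494897
u_B = 1.9718

1.9718


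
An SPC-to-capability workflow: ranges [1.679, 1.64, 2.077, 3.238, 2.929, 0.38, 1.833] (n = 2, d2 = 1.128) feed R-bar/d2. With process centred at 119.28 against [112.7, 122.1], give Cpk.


R_bar = (1.679 + 1.64 + 2.077 + 3.238 + 2.929 + 0.38 + 1.833) / 7 = 1.968
sigma = R_bar / d2 = 1.968 / 1.128 = 1.7446809
Cp = (USL - LSL)/(6*sigma) = (122.1 - 112.7)/(6*1.7446809) = 0.8980
Cpu = (122.1 - 119.28)/(3*1.7446809) = 0.5388
Cpl = (119.28 - 112.7)/(3*1.7446809) = 1.2572
Cpk = min(Cpu, Cpl) = 0.5388

0.5388


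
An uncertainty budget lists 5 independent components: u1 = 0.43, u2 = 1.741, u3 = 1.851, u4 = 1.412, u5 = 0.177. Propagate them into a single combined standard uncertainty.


uc = sqrt(0.43^2 + 1.741^2 + 1.851^2 + 1.412^2 + 0.177^2)
uc = sqrt(8.667255)
uc = 2.9440

2.9440


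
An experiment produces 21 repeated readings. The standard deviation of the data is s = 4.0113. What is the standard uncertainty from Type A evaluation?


u_A = s / sqrt(n)
u_A = 4.0113 / sqrt(21)
u_A = 4.0113 / 4.5825757
u_A = 0.8753

0.8753


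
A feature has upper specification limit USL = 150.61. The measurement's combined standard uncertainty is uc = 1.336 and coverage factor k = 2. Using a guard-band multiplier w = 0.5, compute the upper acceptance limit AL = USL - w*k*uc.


U = k * uc = 2 * 1.336 = 2.672
guard band g = w * U = 0.5 * 2.672 = 1.336
AL = USL - g = 150.61 - 1.336
AL = 149.2740

149.2740


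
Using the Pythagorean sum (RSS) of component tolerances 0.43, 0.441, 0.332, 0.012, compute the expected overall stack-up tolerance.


RSS = sqrt(0.43^2 + 0.441^2 + 0.332^2 + 0.012^2)
= sqrt(0.489749)
= 0.6998

0.6998


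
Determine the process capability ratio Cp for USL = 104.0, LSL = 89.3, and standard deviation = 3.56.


Cp = (USL - LSL) / (6 * sigma)
= (104.0 - 89.3) / (6 * 3.56)
= 14.7000 / 21.3600
= 0.6882

0.6882


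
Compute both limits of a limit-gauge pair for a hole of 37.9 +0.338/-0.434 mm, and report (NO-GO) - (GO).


GO = nominal - lower_tol (smallest hole = maximum material condition)
GO = 37.9 - 0.434 = 37.466
NO-GO = nominal + upper_tol (largest hole = least material condition)
NO-GO = 37.9 + 0.338 = 38.238
spread = NO-GO - GO = 38.238 - 37.466 = 0.7720

0.7720


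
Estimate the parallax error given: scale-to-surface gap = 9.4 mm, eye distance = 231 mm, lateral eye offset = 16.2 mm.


error = h * offset / d
= 9.4 * 16.2 / 231
= 0.6592

0.6592


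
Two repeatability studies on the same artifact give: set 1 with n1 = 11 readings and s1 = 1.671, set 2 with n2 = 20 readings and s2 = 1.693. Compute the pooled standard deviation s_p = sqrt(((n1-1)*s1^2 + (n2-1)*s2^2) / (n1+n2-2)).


s_p = sqrt(((n1-1)*s1^2 + (n2-1)*s2^2) / (n1+n2-2))
numerator = (11-1)*1.671^2 + (20-1)*1.693^2 = 27.92241 + 54.458731 = 82.381141
denominator = 11 + 20 - 2 = 29
s_p^2 = 82.381141 / 29 = 2.840729
s_p = sqrt(2.840729) = 1.6854

1.6854


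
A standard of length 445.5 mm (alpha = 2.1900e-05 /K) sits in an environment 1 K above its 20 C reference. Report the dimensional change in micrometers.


dL = L * alpha * dT
= 445.5 * 2.1900e-05 * 1
= 0.0097564 mm
dL_um = 0.0097564 * 1000 = 9.7564 um

9.7564


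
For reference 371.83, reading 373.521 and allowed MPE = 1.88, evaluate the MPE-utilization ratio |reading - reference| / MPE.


e = indication - reference = 373.521 - 371.83 = 1.6910
|e| = 1.6910
ratio = |e| / MPE = 1.6910 / 1.88
ratio = 0.8995

0.8995


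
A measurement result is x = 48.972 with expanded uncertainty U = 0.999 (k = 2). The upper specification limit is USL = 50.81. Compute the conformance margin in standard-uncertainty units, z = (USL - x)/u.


u = U / k = 0.999 / 2 = 0.4995
margin = |USL - x| = |50.81 - 48.972| = 1.838
z = margin / u = 1.838 / 0.4995
z = 3.6797

3.6797


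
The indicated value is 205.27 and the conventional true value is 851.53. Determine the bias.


Systematic error = measured - true
= 205.27 - 851.53
= -646.2600

-646.2600


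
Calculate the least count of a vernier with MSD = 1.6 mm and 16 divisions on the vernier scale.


LC = MSD / n_div
= 1.6 / 16
= 0.1000

0.1000


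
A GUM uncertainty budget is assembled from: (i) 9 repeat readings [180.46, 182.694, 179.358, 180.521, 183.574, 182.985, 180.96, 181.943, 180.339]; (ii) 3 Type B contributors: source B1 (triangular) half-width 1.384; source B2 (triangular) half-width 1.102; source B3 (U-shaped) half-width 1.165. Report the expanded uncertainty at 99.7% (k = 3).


mean = (180.46 + 182.694 + 179.358 + 180.521 + 183.574 + 182.985 + 180.96 + 181.943 + 180.339) / 9 = 181.426
s = sqrt(sum((x - mean)^2)/(n-1)) = 1.4294679
u_A = s / sqrt(n) = 1.4294679 / sqrt(9) = 0.4764893
u_B1 = 1.384 / sqrt(6) = 0.56501563
u_B2 = 1.102 / sqrt(6) = 0.44988962
u_B3 = 1.165 / sqrt(2) = 0.8237794
uc = sqrt(0.4764893^2 + 0.56501563^2 + 0.44988962^2 + 0.8237794^2) = 1.1946957
U = k * uc = 3 * 1.1946957
U = 3.5841

3.5841


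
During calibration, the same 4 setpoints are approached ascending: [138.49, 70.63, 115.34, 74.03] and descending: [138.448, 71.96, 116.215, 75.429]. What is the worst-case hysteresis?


|138.49 - 138.448| = 0.0420
|70.63 - 71.96| = 1.3300
|115.34 - 116.215| = 0.8750
|74.03 - 75.429| = 1.3990
hysteresis = max(diffs) = 1.3990

1.3990


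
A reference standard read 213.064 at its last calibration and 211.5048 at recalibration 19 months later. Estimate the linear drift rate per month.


rate = (v2 - v1) / months
= (211.5048 - 213.064) / 19
= -1.5592 / 19
= -0.0821

-0.0821


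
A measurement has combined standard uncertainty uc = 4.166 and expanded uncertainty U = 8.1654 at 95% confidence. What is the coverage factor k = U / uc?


k = U / uc
k = 8.1654 / 4.166
k = 1.96

1.96


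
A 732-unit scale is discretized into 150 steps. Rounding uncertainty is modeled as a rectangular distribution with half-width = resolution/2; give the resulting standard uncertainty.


resolution = range / divisions
resolution = 732 / 150 = 4.88
u_res = resolution / (2*sqrt(3))
u_res = 4.88 / 3.4641016
u_res = 1.4087

1.4087


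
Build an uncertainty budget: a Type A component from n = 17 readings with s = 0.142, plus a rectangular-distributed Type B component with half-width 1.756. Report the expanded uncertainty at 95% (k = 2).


u_A = s / sqrt(n) = 0.142 / sqrt(17) = 0.034440059
u_B = half_width / sqrt(3) = 1.756 / sqrt(3) = 1.0138271
uc = sqrt(u_A^2 + u_B^2) = sqrt(0.034440059^2 + 1.0138271^2) = 1.0144119
U = k * uc = 2 * 1.0144119
U = 2.0288

2.0288


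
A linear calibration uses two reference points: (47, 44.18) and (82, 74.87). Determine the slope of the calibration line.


slope = (y2 - y1) / (x2 - x1)
= (74.87 - 44.18) / (82 - 47)
= 30.6900 / 35
= 0.8769

0.8769


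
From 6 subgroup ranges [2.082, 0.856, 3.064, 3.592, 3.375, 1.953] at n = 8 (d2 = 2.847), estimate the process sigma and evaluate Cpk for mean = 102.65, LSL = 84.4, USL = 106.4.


R_bar = (2.082 + 0.856 + 3.064 + 3.592 + 3.375 + 1.953) / 6 = 2.487
sigma = R_bar / d2 = 2.487 / 2.847 = 0.87355111
Cp = (USL - LSL)/(6*sigma) = (106.4 - 84.4)/(6*0.87355111) = 4.1974
Cpu = (106.4 - 102.65)/(3*0.87355111) = 1.4309
Cpl = (102.65 - 84.4)/(3*0.87355111) = 6.9639
Cpk = min(Cpu, Cpl) = 1.4309

1.4309


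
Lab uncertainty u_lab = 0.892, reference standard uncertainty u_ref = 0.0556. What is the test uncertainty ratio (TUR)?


TUR = u_lab / u_ref
= 0.892 / 0.0556
= 16.0432

16.0432


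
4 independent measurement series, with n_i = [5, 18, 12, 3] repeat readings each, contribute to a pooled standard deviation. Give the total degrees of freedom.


nu = sum_i (n_i - 1)
nu = ((5 - 1) + (18 - 1) + (12 - 1) + (3 - 1))
nu = 4 + 17 + 11 + 2
nu = 34

34


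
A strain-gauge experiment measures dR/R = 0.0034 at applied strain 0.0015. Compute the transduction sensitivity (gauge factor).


GF = (dR/R) / epsilon
= 0.0034 / 0.0015
= 2.2667

2.2667


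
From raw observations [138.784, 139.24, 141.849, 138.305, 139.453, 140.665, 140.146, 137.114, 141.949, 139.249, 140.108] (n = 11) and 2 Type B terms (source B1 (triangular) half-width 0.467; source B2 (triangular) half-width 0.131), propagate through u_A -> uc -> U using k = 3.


mean = (138.784 + 139.24 + 141.849 + 138.305 + 139.453 + 140.665 + 140.146 + 137.114 + 141.949 + 139.249 + 140.108) / 11 = 139.7147273
s = sqrt(sum((x - mean)^2)/(n-1)) = 1.446337
u_A = s / sqrt(n) = 1.446337 / sqrt(11) = 0.43608701
u_B1 = 0.467 / sqrt(6) = 0.19065195
u_B2 = 0.131 / sqrt(6) = 0.053480526
uc = sqrt(0.43608701^2 + 0.19065195^2 + 0.053480526^2) = 0.47893654
U = k * uc = 3 * 0.47893654
U = 1.4368

1.4368


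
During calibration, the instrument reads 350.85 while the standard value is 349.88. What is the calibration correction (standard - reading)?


Correction = standard - reading
= 349.88 - 350.85
= -0.9700

-0.9700


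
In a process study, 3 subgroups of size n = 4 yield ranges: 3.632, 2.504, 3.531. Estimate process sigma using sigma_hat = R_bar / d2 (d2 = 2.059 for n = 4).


R_bar = (3.632 + 2.504 + 3.531) / 3
R_bar = 9.667 / 3 = 3.2223333
sigma_hat = R_bar / d2 = 3.2223333 / 2.059 = 1.5650

1.5650


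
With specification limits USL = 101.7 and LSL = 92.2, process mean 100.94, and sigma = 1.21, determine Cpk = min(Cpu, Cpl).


Cpu = (USL - mean) / (3*sigma) = (101.7 - 100.94) / (3*1.21) = 0.2094
Cpl = (mean - LSL) / (3*sigma) = (100.94 - 92.2) / (3*1.21) = 2.4077
Cpk = min(Cpu, Cpl) = 0.2094

0.2094


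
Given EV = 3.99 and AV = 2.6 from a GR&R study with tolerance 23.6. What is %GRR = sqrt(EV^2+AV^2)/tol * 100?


GRR = sqrt(EV^2 + AV^2) = sqrt(3.99^2 + 2.6^2) = 4.7623629
%GRR = GRR / tol * 100 = 4.7623629 / 23.6 * 100
%GRR = 20.1795

20.1795


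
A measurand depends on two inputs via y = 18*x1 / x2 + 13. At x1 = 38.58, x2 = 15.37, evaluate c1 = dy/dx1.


y = 18*x1 / x2 + 13
dy/dx1 = 18/x2
Evaluate at x2 = 15.37: c1 = 18 / 15.37
c1 = 1.1711

1.1711


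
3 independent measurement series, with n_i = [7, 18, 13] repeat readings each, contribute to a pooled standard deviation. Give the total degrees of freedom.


nu = sum_i (n_i - 1)
nu = ((7 - 1) + (18 - 1) + (13 - 1))
nu = 6 + 17 + 12
nu = 35

35


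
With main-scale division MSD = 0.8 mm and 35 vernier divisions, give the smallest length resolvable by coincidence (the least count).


LC = MSD / n_div
= 0.8 / 35
= 0.0229

0.0229


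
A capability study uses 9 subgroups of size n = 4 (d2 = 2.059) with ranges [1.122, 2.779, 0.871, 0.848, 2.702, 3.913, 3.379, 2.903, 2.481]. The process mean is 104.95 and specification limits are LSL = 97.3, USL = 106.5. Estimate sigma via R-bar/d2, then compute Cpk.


R_bar = (1.122 + 2.779 + 0.871 + 0.848 + 2.702 + 3.913 + 3.379 + 2.903 + 2.481) / 9 = 2.3331111
sigma = R_bar / d2 = 2.3331111 / 2.059 = 1.1331283
Cp = (USL - LSL)/(6*sigma) = (106.5 - 97.3)/(6*1.1331283) = 1.3532
Cpu = (106.5 - 104.95)/(3*1.1331283) = 0.4560
Cpl = (104.95 - 97.3)/(3*1.1331283) = 2.2504
Cpk = min(Cpu, Cpl) = 0.4560

0.4560


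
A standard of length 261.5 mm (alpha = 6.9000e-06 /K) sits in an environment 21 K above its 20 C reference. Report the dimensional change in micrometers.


dL = L * alpha * dT
= 261.5 * 6.9000e-06 * 21
= 0.0378913 mm
dL_um = 0.0378913 * 1000 = 37.8913 um

37.8913


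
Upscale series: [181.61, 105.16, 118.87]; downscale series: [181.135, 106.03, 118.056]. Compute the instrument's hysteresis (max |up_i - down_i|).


|181.61 - 181.135| = 0.4750
|105.16 - 106.03| = 0.8700
|118.87 - 118.056| = 0.8140
hysteresis = max(diffs) = 0.8700

0.8700


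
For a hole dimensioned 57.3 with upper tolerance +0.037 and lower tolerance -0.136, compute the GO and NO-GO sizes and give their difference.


GO = nominal - lower_tol (smallest hole = maximum material condition)
GO = 57.3 - 0.136 = 57.164
NO-GO = nominal + upper_tol (largest hole = least material condition)
NO-GO = 57.3 + 0.037 = 57.337
spread = NO-GO - GO = 57.337 - 57.164 = 0.1730

0.1730


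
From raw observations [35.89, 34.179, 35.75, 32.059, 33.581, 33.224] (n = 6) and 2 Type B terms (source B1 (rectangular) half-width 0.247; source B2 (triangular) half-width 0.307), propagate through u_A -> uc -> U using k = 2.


mean = (35.89 + 34.179 + 35.75 + 32.059 + 33.581 + 33.224) / 6 = 34.11383333
s = sqrt(sum((x - mean)^2)/(n-1)) = 1.4922541
u_A = s / sqrt(n) = 1.4922541 / sqrt(6) = 0.60921019
u_B1 = 0.247 / sqrt(3) = 0.14260552
u_B2 = 0.307 / sqrt(6) = 0.12533223
uc = sqrt(0.60921019^2 + 0.14260552^2 + 0.12533223^2) = 0.63810779
U = k * uc = 2 * 0.63810779
U = 1.2762

1.2762


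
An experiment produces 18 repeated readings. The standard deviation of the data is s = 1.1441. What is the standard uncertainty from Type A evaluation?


u_A = s / sqrt(n)
u_A = 1.1441 / sqrt(18)
u_A = 1.1441 / 4.2426407
u_A = 0.2697

0.2697


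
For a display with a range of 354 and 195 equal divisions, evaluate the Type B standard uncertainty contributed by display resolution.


resolution = range / divisions
resolution = 354 / 195 = 1.8153846
u_res = resolution / (2*sqrt(3))
u_res = 1.8153846 / 3.4641016
u_res = 0.5241

0.5241


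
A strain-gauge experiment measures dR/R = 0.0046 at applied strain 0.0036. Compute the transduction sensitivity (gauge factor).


GF = (dR/R) / epsilon
= 0.0046 / 0.0036
= 1.2778

1.2778


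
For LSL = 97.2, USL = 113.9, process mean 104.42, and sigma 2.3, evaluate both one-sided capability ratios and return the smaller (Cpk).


Cpu = (USL - mean) / (3*sigma) = (113.9 - 104.42) / (3*2.3) = 1.3739
Cpl = (mean - LSL) / (3*sigma) = (104.42 - 97.2) / (3*2.3) = 1.0464
Cpk = min(Cpu, Cpl) = 1.0464

1.0464


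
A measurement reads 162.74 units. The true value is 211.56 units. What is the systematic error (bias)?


Systematic error = measured - true
= 162.74 - 211.56
= -48.8200

-48.8200


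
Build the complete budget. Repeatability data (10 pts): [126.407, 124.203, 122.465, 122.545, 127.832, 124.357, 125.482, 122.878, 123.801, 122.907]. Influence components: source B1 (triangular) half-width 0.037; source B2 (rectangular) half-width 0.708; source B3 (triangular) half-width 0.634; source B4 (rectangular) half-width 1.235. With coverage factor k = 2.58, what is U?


mean = (126.407 + 124.203 + 122.465 + 122.545 + 127.832 + 124.357 + 125.482 + 122.878 + 123.801 + 122.907) / 10 = 124.2877
s = sqrt(sum((x - mean)^2)/(n-1)) = 1.7944831
u_A = s / sqrt(n) = 1.7944831 / sqrt(10) = 0.56746538
u_B1 = 0.037 / sqrt(6) = 0.015105187
u_B2 = 0.708 / sqrt(3) = 0.40876399
u_B3 = 0.634 / sqrt(6) = 0.25882942
u_B4 = 1.235 / sqrt(3) = 0.71302758
uc = sqrt(0.56746538^2 + 0.015105187^2 + 0.40876399^2 + 0.25882942^2 + 0.71302758^2) = 1.0318595
U = k * uc = 2.58 * 1.0318595
U = 2.6622

2.6622


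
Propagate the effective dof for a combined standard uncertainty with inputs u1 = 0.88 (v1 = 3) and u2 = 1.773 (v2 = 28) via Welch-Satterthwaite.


uc = sqrt(u1^2 + u2^2) = sqrt(0.88^2 + 1.773^2) = 1.9793759
v_eff = uc^4 / (u1^4/v1 + u2^4/v2)
= 1.9793759^4 / (0.88^4/3 + 1.773^4/28)
= 15.350167 / 0.55281897
v_eff = 27.7671

27.7671


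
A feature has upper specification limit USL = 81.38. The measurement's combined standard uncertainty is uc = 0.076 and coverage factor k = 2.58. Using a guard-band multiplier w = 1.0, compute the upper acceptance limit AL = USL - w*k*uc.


U = k * uc = 2.58 * 0.076 = 0.19608
guard band g = w * U = 1.0 * 0.19608 = 0.19608
AL = USL - g = 81.38 - 0.19608
AL = 81.1839

81.1839


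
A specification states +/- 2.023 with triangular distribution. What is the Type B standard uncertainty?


u_B = half_width / sqrt(6)
u_B = 2.023 / 2.4494897
u_B = 0.8259

0.8259


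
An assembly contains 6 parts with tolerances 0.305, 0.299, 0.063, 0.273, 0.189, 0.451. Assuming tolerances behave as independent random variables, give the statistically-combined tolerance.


RSS = sqrt(0.305^2 + 0.299^2 + 0.063^2 + 0.273^2 + 0.189^2 + 0.451^2)
= sqrt(0.500046)
= 0.7071

0.7071


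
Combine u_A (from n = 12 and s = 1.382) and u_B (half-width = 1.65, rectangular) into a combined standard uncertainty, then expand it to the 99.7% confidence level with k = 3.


u_A = s / sqrt(n) = 1.382 / sqrt(12) = 0.39894904
u_B = half_width / sqrt(3) = 1.65 / sqrt(3) = 0.95262794
uc = sqrt(u_A^2 + u_B^2) = sqrt(0.39894904^2 + 0.95262794^2) = 1.0327925
U = k * uc = 3 * 1.0327925
U = 3.0984

3.0984


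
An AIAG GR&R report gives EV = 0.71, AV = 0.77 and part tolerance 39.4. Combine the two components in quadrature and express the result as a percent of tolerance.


GRR = sqrt(EV^2 + AV^2) = sqrt(0.71^2 + 0.77^2) = 1.0473777
%GRR = GRR / tol * 100 = 1.0473777 / 39.4 * 100
%GRR = 2.6583

2.6583
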